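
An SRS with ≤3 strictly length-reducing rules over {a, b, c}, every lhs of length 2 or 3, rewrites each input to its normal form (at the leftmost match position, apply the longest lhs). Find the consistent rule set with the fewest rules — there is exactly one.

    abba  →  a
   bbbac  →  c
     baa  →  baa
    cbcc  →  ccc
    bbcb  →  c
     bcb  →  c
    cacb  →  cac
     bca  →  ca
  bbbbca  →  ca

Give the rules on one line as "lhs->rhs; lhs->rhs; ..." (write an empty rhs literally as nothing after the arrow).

bba->; bc->c; cb->c

  | abba => a
  | bbbac => bc => c
  | baa
  | cbcc => ccc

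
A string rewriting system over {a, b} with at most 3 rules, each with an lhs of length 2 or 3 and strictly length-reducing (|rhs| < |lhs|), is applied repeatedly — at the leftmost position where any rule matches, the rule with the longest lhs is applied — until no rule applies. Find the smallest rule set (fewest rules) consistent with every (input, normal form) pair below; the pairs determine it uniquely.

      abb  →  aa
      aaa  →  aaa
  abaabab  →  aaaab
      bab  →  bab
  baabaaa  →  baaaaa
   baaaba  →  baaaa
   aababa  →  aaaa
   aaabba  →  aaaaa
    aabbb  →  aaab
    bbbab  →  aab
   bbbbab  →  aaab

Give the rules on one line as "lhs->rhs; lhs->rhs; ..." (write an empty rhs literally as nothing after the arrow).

aba->aa; bb->a

  | abb => aa
  | aaa
  | abaabab => aaabab => aaaab
  | bab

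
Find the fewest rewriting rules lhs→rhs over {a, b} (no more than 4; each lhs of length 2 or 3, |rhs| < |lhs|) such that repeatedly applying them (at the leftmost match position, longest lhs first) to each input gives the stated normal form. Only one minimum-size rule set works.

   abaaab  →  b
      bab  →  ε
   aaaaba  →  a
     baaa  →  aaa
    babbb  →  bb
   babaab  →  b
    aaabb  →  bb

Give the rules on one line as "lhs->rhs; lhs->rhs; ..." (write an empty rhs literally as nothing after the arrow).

ab->b; ba->a; bab->

  | abaaab => baaab => aaab => aab => ab => b
  | bab => ε
  | aaaaba => aaaba => aaba => aba => ba => a
  | baaa => aaa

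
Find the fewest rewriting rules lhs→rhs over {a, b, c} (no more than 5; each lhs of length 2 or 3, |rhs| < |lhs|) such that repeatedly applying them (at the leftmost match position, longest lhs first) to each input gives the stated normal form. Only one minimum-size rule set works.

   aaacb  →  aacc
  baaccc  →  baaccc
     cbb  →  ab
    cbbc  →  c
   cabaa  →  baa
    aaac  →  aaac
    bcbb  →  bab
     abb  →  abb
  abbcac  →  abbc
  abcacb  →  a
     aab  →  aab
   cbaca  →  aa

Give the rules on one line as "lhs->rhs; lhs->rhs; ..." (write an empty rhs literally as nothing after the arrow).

abc->c; acb->cc; ca->; cb->a

  | aaacb => aacc
  | baaccc
  | cbb => ab
  | cbbc => abc => c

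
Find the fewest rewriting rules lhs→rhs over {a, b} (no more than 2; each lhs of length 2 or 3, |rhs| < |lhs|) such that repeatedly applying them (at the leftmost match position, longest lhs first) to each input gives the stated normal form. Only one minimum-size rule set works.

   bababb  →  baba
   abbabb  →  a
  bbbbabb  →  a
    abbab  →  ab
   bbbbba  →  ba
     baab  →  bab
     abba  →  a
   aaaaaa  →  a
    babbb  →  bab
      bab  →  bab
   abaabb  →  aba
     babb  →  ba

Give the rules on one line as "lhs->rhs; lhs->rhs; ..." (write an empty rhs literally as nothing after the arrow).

  | bababb => baba
  | abbabb => aabb => abb => a
  | bbbbabb => bbabb => abb => a
  | abbab => aab => ab

aa->a; bb->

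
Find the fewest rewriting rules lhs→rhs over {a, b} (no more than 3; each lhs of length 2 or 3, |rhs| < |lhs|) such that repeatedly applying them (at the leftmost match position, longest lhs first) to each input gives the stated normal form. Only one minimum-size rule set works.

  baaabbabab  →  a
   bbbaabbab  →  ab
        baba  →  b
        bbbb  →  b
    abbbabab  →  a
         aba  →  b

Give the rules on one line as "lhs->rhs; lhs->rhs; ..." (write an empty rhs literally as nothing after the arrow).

aa->b; ba->a; bb->a

  | baaabbabab => aaabbabab => babbabab => abbabab => aaabab => babab => abab => aab => bb => a
  | bbbaabbab => abaabbab => aaabbab => babbab => abbab => aaab => bab => ab
  | baba => aba => aa => b
  | bbbb => abb => aa => b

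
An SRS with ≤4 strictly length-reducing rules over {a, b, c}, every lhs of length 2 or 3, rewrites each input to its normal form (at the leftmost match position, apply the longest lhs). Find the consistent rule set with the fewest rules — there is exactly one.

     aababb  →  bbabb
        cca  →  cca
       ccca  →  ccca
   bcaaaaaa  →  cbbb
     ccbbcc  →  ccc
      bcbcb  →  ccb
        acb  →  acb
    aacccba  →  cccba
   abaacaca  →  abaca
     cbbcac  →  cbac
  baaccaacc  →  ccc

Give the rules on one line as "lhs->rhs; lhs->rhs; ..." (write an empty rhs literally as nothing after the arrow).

  | aababb => bbabb
  | cca
  | ccca
  | bcaaaaaa => caaaaaa => cbaaaa => cbbaa => cbbb

aa->b; bbc->b; bc->c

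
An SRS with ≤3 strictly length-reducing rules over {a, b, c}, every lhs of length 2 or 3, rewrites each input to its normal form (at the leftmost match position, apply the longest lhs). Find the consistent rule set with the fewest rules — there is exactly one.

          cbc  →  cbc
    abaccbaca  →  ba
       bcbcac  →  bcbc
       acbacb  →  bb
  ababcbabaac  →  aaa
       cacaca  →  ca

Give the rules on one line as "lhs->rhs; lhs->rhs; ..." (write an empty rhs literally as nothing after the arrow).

ab->a; ac->

  | cbc
  | abaccbaca => aaccbaca => acbaca => baca => ba
  | bcbcac => bcbc
  | acbacb => bacb => bb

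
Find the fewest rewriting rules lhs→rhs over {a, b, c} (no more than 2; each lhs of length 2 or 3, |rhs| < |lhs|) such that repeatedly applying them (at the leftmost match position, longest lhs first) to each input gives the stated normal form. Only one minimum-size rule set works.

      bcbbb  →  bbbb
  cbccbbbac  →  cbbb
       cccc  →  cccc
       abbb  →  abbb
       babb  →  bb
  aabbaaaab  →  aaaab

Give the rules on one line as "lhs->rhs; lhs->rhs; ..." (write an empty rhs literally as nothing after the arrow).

ba->; bc->b

  | bcbbb => bbbb
  | cbccbbbac => cbcbbbac => cbbbbac => cbbbc => cbbb
  | cccc
  | abbb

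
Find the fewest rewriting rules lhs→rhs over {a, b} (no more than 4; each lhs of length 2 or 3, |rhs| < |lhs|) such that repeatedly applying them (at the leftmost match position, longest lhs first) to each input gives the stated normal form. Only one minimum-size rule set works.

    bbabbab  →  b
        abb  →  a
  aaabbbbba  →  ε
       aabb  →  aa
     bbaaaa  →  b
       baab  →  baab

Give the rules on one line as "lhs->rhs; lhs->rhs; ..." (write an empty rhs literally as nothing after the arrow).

  | bbabbab => bbab => b
  | abb => a
  | aaabbbbba => bbbbbba => bbbba => bba => ε
  | aabb => aa

aaa->b; bb->; bba->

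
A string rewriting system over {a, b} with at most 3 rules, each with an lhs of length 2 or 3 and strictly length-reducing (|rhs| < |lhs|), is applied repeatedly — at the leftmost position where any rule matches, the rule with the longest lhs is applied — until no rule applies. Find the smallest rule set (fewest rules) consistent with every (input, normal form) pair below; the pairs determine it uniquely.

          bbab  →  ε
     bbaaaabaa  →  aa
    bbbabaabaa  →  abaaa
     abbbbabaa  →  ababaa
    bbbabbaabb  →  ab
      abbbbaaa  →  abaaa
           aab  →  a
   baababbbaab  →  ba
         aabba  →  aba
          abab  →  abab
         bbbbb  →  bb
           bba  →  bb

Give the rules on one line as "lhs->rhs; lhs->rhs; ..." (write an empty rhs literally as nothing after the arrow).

aab->a; bba->bb; bbb->

  | bbab => bbb => ε
  | bbaaaabaa => bbaaabaa => bbaabaa => bbabaa => bbbaa => aa
  | bbbabaabaa => abaabaa => abaaa
  | abbbbabaa => ababaa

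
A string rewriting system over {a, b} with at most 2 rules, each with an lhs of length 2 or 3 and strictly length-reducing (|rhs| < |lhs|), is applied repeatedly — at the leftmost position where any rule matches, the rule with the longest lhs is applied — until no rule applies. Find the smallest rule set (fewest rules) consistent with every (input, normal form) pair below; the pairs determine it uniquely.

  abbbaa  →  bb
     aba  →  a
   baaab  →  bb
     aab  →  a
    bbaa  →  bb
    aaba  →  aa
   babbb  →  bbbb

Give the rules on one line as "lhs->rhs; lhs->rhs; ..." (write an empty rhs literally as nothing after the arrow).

ab->; ba->b

  | abbbaa => bbaa => bba => bb
  | aba => a
  | baaab => baab => bab => bb
  | aab => a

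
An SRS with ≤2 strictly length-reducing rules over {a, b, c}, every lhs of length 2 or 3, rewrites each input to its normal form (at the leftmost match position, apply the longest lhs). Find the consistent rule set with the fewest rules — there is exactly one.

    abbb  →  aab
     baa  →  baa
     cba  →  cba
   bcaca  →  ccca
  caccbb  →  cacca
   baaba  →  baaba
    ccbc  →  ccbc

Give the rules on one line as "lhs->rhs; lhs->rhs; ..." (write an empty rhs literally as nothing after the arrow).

  | abbb => aab
  | baa
  | cba
  | bcaca => ccca

bb->a; bca->cc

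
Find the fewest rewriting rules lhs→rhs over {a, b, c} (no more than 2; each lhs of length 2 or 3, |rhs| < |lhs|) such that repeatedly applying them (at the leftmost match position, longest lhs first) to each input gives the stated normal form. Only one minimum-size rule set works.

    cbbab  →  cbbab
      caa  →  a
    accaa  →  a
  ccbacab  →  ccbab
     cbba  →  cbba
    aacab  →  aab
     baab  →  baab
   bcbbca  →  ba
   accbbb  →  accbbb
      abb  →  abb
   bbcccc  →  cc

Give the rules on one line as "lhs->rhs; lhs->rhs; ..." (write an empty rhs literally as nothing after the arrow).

bc->; ca->

  | cbbab
  | caa => a
  | accaa => aca => a
  | ccbacab => ccbab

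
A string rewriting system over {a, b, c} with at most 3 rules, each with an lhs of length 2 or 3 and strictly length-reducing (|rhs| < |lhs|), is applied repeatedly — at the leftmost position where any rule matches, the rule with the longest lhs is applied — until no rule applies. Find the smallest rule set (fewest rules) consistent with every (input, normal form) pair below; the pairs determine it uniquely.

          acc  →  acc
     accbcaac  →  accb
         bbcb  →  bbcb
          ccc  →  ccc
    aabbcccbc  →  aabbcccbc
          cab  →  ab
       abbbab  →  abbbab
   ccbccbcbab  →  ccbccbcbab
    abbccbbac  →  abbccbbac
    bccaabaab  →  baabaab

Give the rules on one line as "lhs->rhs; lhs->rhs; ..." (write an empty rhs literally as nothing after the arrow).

aac->; ca->a

  | acc
  | accbcaac => accbaac => accb
  | bbcb
  | ccc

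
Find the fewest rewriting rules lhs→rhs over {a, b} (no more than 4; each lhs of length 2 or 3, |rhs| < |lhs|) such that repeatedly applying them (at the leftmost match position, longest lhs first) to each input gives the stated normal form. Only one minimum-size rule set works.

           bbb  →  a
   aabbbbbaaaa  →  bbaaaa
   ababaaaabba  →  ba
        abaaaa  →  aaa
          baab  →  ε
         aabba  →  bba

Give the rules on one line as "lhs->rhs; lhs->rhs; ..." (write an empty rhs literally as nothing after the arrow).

ab->b; aba->; bab->; bbb->a

  | bbb => a
  | aabbbbbaaaa => abbbbbaaaa => bbbbbaaaa => abbaaaa => bbaaaa
  | ababaaaabba => baaaabba => baaabba => baabba => babba => ba
  | abaaaa => aaa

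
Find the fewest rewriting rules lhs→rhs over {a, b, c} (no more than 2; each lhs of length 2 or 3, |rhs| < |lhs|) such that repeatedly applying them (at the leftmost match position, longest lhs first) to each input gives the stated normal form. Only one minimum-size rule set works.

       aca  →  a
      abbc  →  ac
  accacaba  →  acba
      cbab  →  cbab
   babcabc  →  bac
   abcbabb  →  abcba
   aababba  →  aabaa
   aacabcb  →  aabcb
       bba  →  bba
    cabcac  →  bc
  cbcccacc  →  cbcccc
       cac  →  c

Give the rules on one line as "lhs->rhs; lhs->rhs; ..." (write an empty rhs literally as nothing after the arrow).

abb->a; ca->

  | aca => a
  | abbc => ac
  | accacaba => accaba => acba
  | cbab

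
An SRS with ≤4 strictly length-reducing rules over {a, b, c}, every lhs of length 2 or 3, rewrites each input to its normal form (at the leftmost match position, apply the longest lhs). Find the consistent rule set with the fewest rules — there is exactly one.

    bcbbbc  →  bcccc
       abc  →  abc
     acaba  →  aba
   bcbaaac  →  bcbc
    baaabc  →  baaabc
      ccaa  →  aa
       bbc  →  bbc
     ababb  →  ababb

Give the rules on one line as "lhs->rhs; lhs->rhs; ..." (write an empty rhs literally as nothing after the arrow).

ac->c; bbb->cc; ca->a

  | bcbbbc => bcccc
  | abc
  | acaba => caba => aba
  | bcbaaac => bcbaac => bcbac => bcbc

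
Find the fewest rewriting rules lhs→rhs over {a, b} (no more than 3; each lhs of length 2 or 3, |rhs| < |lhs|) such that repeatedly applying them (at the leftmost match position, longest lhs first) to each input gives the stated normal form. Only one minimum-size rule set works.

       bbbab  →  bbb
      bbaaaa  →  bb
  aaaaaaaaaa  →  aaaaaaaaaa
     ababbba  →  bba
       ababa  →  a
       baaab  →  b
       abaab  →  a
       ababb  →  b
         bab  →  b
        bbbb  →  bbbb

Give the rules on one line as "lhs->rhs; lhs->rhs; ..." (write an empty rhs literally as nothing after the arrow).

ab->; baa->b

  | bbbab => bbb
  | bbaaaa => bbaa => bb
  | aaaaaaaaaa
  | ababbba => abbba => bba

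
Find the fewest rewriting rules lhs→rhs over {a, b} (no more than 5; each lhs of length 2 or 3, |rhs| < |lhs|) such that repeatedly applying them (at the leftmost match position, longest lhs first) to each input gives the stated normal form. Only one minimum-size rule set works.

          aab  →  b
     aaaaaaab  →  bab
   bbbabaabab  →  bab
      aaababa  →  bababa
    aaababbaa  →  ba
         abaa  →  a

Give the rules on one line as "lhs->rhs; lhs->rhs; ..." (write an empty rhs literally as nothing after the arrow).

aa->b; baa->; bb->b; bba->

  | aab => bb => b
  | aaaaaaab => baaaaab => aaab => bab
  | bbbabaabab => bbabaabab => baabab => bab
  | aaababa => bababa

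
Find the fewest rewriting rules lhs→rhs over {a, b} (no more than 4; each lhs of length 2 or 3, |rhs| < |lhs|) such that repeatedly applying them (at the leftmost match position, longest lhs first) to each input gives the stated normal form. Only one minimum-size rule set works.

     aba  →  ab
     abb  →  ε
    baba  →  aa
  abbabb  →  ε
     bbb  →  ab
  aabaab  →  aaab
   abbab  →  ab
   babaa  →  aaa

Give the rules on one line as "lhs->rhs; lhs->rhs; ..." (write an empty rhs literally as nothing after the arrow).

  | aba => ab
  | abb => ε
  | baba => bba => aa
  | abbabb => abb => ε

abb->; ba->b; baa->a; bb->a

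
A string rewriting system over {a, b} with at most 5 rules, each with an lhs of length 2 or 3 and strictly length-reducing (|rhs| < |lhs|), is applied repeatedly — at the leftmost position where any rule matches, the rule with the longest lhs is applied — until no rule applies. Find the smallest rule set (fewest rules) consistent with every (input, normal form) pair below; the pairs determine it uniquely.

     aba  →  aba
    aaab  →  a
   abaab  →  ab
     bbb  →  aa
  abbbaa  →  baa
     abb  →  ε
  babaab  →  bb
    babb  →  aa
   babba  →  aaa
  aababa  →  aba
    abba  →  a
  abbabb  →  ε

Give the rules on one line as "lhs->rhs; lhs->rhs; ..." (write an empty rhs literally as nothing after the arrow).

  | aba
  | aaab => a
  | abaab => ab
  | bbb => aa

aab->; abb->; bab->bb; bbb->aa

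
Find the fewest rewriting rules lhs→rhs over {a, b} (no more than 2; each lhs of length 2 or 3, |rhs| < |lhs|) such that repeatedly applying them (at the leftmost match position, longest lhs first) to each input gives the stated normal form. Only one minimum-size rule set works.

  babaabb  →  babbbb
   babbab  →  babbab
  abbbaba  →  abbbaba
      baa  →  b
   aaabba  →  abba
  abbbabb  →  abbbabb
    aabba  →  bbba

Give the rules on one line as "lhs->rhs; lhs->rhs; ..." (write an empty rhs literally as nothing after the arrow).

aa->; aab->bb

  | babaabb => babbbb
  | babbab
  | abbbaba
  | baa => b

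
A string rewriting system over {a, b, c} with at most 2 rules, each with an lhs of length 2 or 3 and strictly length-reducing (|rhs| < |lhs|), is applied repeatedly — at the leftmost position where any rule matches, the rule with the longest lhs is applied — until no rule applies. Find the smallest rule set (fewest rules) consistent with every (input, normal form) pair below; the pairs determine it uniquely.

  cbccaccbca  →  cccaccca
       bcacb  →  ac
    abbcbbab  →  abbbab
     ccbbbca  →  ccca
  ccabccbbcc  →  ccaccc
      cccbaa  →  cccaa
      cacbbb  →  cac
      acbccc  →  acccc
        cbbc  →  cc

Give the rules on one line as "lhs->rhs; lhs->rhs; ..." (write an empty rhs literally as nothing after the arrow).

  | cbccaccbca => cccaccbca => cccaccca
  | bcacb => acb => ac
  | abbcbbab => abbbab
  | ccbbbca => ccbbca => ccbca => ccca

bc->; cb->c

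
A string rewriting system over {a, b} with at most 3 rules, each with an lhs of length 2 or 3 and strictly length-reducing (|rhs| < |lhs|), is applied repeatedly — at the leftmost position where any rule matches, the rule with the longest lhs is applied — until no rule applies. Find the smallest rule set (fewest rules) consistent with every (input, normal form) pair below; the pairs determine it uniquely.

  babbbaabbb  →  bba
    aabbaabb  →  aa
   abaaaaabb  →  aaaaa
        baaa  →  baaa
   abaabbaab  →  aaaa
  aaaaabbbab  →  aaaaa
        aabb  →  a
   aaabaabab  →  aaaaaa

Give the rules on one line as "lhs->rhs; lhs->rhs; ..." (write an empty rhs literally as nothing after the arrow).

ab->a; abb->

  | babbbaabbb => bbaabbb => bbab => bba
  | aabbaabb => aaabb => aa
  | abaaaaabb => aaaaaabb => aaaaa
  | baaa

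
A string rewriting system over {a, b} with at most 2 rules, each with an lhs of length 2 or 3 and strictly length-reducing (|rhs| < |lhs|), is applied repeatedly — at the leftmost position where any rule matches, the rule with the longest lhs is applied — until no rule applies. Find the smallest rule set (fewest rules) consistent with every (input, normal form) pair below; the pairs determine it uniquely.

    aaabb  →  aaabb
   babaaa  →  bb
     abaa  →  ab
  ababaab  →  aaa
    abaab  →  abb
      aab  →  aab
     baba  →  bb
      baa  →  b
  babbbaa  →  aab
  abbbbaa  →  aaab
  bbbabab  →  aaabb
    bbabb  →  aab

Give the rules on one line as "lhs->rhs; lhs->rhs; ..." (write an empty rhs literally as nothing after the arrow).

  | aaabb
  | babaaa => bbaaa => bbaa => bba => bb
  | abaa => aba => ab
  | ababaab => abbaab => abbab => abbb => aaa

ba->b; bbb->aa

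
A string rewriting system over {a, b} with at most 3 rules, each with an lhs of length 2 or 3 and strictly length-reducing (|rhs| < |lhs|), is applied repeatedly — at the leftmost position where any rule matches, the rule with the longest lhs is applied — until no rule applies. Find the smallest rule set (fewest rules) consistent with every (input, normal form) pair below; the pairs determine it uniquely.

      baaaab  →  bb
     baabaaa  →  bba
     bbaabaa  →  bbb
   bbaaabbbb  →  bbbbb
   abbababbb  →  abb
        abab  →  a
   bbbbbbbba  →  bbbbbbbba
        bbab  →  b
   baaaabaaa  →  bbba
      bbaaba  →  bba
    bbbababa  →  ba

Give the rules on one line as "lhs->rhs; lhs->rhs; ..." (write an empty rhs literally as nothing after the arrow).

aa->b; aab->; bab->

  | baaaab => bbaab => bb
  | baabaaa => baaa => bba
  | bbaabaa => bbaa => bbb
  | bbaaabbbb => bbbabbbb => bbbbb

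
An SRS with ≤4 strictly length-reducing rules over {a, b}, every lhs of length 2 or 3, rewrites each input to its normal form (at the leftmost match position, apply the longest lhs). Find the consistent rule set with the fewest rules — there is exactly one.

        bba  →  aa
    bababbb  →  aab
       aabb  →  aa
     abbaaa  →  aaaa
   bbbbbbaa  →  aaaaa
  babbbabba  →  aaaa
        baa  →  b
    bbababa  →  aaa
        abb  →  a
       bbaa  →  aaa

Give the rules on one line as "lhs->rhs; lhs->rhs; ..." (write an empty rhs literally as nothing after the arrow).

abb->a; ba->b; bba->aa

  | bba => aa
  | bababbb => bbabbb => aabbb => aab
  | aabb => aa
  | abbaaa => aaaa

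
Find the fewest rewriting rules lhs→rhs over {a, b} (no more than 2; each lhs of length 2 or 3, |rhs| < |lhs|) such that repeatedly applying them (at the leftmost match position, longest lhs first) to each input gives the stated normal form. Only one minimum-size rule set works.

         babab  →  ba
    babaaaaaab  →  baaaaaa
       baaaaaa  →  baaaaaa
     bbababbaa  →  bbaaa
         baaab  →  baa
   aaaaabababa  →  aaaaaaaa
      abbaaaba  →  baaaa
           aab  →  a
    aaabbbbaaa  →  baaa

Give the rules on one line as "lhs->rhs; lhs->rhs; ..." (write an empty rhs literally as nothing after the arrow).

  | babab => baab => ba
  | babaaaaaab => baaaaaaab => baaaaaa
  | baaaaaa
  | bbababbaa => bbaabbaa => bbabaa => bbaaa

ab->; aba->aa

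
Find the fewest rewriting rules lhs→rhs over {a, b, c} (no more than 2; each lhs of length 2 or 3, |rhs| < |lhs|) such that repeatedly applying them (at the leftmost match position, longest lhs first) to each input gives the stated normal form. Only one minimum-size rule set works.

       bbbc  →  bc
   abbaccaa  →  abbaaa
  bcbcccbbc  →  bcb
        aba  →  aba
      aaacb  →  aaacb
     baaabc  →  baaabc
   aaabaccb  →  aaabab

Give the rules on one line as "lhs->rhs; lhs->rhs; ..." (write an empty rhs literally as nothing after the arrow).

bbc->c; cc->

  | bbbc => bc
  | abbaccaa => abbaaa
  | bcbcccbbc => bcbcbbc => bcbcc => bcb
  | aba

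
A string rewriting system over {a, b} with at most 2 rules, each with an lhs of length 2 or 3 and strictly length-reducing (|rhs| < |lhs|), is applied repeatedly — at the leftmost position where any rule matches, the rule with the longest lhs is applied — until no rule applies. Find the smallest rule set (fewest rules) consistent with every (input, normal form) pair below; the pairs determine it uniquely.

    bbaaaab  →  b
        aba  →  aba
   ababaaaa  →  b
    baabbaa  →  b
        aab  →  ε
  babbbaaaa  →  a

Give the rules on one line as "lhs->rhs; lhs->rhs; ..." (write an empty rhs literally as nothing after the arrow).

aa->b; bb->

  | bbaaaab => aaaab => baab => bbb => b
  | aba
  | ababaaaa => ababbaa => abaaa => abba => aa => b
  | baabbaa => bbbbaa => bbaa => aa => b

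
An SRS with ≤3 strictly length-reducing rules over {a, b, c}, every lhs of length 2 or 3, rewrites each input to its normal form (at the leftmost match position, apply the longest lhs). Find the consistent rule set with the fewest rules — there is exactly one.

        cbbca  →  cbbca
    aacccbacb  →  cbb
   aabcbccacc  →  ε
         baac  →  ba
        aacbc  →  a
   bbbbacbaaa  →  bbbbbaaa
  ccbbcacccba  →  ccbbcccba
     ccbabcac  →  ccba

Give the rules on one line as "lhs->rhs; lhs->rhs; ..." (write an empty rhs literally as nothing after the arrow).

  | cbbca
  | aacccbacb => accbacb => cbacb => cbb
  | aabcbccacc => aabccacc => aacacc => aacc => ac => ε
  | baac => ba

abc->a; ac->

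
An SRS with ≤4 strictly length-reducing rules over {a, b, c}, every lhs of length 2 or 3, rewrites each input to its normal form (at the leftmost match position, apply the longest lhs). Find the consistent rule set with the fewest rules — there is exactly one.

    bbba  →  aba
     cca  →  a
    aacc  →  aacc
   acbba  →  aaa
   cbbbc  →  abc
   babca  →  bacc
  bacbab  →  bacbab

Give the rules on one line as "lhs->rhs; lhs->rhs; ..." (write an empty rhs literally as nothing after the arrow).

  | bbba => aba
  | cca => ca => a
  | aacc
  | acbba => acaa => aaa

bb->a; bca->cc; ca->a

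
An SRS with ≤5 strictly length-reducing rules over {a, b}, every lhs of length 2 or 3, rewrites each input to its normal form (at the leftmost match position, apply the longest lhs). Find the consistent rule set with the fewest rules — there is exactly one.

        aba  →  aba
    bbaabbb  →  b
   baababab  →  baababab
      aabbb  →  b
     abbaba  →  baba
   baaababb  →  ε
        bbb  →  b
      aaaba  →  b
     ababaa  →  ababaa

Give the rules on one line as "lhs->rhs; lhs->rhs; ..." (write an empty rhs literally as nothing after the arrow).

aaa->b; abb->b; bb->; bba->b

  | aba
  | bbaabbb => babbb => bbb => b
  | baababab
  | aabbb => abb => b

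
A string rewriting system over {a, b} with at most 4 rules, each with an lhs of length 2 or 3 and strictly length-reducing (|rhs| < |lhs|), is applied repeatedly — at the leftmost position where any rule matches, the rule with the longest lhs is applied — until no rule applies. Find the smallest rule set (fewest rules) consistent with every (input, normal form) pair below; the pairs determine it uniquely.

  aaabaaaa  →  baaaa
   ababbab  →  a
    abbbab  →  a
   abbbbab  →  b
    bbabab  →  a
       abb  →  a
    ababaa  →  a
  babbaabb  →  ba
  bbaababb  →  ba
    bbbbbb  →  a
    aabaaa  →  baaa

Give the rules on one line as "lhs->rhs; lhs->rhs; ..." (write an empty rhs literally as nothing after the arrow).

  | aaabaaaa => aabaaaa => abaaaa => baaaa
  | ababbab => babbab => bbbab => baab => bab => bb => a
  | abbbab => bbbab => baab => bab => bb => a
  | abbbbab => bbbbab => babab => bbab => b

ab->b; bb->a; bba->; bbb->ba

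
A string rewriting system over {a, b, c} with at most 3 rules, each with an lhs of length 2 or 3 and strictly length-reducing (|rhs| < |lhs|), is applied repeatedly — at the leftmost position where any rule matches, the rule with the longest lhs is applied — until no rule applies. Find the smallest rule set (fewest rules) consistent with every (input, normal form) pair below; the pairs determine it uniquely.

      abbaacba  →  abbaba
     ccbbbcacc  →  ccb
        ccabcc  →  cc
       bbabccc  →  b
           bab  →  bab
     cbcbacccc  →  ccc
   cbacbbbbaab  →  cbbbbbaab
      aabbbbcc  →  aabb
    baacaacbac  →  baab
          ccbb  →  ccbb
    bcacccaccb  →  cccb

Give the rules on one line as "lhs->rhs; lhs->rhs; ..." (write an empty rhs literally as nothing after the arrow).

  | abbaacba => abbaba
  | ccbbbcacc => ccbbacc => ccbbc => ccb
  | ccabcc => ccac => cc
  | bbabccc => bbacc => bbc => b

ac->; bc->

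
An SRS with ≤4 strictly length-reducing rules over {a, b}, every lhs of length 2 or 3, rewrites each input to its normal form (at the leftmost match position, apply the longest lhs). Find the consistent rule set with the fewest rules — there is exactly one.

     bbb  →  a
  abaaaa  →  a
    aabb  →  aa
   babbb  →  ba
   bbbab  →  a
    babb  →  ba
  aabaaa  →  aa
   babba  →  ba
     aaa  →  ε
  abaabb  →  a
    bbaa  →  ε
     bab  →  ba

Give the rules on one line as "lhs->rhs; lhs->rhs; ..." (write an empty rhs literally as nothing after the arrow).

  | bbb => ab => a
  | abaaaa => abaaa => abaa => aba => ab => a
  | aabb => aab => aa
  | babbb => babb => bab => ba

aaa->; ab->a; aba->ab; bb->a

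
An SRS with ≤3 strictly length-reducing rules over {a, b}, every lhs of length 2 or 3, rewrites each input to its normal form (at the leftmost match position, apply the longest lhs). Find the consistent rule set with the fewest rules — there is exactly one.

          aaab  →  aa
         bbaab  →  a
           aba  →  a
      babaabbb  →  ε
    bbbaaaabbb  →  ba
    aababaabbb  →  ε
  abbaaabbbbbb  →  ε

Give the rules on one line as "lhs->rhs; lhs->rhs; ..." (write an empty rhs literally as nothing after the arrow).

  | aaab => aa
  | bbaab => aab => a
  | aba => a
  | babaabbb => baabbb => babb => bb => ε

ab->; bb->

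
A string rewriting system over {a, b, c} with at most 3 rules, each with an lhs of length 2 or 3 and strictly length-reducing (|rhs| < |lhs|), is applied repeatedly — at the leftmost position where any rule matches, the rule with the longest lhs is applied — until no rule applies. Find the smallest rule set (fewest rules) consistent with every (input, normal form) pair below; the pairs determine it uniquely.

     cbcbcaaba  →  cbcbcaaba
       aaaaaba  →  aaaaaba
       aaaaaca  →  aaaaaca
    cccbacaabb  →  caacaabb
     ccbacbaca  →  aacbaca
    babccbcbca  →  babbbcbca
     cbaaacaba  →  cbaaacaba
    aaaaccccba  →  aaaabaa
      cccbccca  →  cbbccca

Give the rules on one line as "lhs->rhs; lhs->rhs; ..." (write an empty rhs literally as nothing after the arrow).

  | cbcbcaaba
  | aaaaaba
  | aaaaaca
  | cccbacaabb => cbbacaabb => caacaabb

bba->aa; ccb->bb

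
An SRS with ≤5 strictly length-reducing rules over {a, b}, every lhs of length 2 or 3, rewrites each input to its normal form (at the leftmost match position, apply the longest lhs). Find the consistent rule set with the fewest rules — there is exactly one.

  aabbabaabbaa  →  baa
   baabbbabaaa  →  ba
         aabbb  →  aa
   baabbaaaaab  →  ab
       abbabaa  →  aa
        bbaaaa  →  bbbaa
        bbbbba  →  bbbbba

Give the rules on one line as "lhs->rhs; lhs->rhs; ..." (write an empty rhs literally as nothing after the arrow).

aaa->ba; aab->aa; aba->a; bab->ab

  | aabbabaabbaa => aababaabbaa => aaabaabbaa => babaabbaa => abaabbaa => aabbaa => aabaa => aaaa => baa
  | baabbbabaaa => baabbabaaa => baababaaa => baaabaaa => bbabaaa => babaaa => abaaa => aaa => ba
  | aabbb => aabb => aab => aa
  | baabbaaaaab => baabaaaaab => baaaaaaab => bbaaaaab => bbbaaab => bbbbab => bbbab => bbab => bab => ab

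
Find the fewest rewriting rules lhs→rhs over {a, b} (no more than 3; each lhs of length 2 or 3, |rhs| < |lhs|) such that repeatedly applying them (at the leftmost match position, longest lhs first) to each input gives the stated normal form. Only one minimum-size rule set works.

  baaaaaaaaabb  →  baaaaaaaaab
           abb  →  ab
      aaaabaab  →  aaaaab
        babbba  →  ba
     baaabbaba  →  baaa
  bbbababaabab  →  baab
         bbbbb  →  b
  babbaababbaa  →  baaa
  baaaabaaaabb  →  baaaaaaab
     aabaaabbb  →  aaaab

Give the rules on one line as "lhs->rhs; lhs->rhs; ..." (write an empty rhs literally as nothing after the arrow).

  | baaaaaaaaabb => baaaaaaaaab
  | abb => ab
  | aaaabaab => aaaaab
  | babbba => babba => baba => ba

aba->a; bb->b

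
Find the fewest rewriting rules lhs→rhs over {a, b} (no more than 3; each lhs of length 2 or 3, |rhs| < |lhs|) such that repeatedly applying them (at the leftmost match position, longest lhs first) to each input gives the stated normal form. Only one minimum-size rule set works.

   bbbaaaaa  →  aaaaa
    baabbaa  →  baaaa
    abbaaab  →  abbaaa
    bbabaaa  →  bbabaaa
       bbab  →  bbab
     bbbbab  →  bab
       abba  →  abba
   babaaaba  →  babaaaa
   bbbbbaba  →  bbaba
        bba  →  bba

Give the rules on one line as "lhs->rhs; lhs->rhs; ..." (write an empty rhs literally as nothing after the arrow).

  | bbbaaaaa => aaaaa
  | baabbaa => baabaa => baaaa
  | abbaaab => abbaaa
  | bbabaaa

aab->aa; bbb->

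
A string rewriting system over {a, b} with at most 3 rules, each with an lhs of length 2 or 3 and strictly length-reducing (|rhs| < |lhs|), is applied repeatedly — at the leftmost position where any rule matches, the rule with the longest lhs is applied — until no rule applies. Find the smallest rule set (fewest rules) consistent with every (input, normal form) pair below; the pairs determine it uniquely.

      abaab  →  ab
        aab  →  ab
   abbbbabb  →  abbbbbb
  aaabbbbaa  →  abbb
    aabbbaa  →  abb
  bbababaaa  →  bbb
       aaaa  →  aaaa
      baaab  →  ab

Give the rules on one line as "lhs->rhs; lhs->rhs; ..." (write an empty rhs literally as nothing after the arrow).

aab->ab; ba->b; baa->

  | abaab => ab
  | aab => ab
  | abbbbabb => abbbbbb
  | aaabbbbaa => aabbbbaa => abbbbaa => abbb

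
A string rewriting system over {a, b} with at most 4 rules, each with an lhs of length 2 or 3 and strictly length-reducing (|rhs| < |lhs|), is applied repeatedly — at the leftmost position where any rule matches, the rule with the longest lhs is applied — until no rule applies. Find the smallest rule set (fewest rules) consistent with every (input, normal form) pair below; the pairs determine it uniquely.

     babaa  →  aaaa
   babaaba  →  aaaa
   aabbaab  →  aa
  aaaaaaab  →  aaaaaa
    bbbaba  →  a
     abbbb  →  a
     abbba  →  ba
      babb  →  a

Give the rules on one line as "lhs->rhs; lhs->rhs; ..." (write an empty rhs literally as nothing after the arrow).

ab->; abb->; bab->aa; bb->a

  | babaa => aaaa
  | babaaba => aaaaba => aaaa
  | aabbaab => aaab => aa
  | aaaaaaab => aaaaaa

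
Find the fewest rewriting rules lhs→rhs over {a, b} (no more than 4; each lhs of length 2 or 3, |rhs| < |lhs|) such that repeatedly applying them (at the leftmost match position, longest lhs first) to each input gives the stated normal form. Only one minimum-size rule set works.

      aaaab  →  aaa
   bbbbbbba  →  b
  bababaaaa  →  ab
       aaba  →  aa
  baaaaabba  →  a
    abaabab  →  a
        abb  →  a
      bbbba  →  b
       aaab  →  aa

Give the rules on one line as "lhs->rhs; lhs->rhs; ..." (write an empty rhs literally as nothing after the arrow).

  | aaaab => aaa
  | bbbbbbba => bbbba => ba => b
  | bababaaaa => bbabaaaa => abaaaa => abaaa => abaa => aba => ab
  | aaba => aa

aab->a; ba->b; bb->; bbb->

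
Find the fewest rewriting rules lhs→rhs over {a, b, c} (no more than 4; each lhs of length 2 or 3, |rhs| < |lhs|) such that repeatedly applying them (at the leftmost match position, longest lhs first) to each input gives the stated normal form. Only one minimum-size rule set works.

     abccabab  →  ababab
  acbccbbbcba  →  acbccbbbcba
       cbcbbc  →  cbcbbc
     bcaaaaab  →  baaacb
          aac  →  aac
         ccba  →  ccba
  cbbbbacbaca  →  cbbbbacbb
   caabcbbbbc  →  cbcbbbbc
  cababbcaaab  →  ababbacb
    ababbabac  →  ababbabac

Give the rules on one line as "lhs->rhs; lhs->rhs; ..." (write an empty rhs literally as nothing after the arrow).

  | abccabab => abcabab => ababab
  | acbccbbbcba
  | cbcbbc
  | bcaaaaab => baaaaab => baaacb

aab->cb; aca->b; ca->a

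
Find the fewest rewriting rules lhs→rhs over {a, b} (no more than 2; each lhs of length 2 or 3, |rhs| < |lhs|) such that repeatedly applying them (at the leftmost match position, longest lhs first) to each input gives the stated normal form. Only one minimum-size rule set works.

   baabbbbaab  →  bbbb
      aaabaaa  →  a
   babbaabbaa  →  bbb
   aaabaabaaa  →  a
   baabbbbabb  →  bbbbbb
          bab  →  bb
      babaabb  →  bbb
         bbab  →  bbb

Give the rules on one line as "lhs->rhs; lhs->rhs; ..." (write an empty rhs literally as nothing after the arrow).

ab->b; baa->

  | baabbbbaab => bbbbaab => bbbb
  | aaabaaa => aabaaa => abaaa => baaa => a
  | babbaabbaa => bbbaabbaa => bbbbaa => bbb
  | aaabaabaaa => aabaabaaa => abaabaaa => baabaaa => baaa => a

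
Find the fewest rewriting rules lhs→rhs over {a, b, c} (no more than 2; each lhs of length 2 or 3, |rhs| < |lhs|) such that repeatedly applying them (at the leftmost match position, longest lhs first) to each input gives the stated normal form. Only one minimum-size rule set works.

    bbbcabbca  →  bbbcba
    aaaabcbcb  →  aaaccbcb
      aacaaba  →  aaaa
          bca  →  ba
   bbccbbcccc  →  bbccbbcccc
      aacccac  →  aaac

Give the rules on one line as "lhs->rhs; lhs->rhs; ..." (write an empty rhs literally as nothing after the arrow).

  | bbbcabbca => bbbabbca => bbbcbca => bbbcba
  | aaaabcbcb => aaaccbcb
  | aacaaba => aaaaba => aaaca => aaaa
  | bca => ba

ab->c; ca->a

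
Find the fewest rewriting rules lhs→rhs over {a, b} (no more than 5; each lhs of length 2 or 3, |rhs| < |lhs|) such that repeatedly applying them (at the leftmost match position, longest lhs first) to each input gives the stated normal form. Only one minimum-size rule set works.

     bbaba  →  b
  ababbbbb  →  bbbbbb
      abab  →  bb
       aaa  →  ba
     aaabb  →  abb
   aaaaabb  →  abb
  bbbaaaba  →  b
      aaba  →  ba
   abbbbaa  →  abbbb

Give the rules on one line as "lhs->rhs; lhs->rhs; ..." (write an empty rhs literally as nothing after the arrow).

aa->; aaa->ba; aba->b; bab->ab

  | bbaba => baba => aba => b
  | ababbbbb => bbbbbb
  | abab => bb
  | aaa => ba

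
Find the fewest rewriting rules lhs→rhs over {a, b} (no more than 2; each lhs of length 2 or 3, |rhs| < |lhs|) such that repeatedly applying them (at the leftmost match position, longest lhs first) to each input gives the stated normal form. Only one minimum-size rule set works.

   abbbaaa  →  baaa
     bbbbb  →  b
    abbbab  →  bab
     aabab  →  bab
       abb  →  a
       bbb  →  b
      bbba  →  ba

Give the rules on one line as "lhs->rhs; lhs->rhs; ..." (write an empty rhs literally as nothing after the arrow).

aba->ba; bb->

  | abbbaaa => abaaa => baaa
  | bbbbb => bbb => b
  | abbbab => abab => bab
  | aabab => abab => bab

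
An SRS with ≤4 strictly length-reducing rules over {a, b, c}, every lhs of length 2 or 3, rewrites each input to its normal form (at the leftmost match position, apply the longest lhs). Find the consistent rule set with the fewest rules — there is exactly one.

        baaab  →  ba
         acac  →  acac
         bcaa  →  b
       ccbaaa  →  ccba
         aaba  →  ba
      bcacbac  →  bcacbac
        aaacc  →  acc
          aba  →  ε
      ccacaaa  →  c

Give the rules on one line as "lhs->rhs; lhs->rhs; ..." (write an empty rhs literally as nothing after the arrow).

aa->; ab->a; caa->

  | baaab => bab => ba
  | acac
  | bcaa => b
  | ccbaaa => ccba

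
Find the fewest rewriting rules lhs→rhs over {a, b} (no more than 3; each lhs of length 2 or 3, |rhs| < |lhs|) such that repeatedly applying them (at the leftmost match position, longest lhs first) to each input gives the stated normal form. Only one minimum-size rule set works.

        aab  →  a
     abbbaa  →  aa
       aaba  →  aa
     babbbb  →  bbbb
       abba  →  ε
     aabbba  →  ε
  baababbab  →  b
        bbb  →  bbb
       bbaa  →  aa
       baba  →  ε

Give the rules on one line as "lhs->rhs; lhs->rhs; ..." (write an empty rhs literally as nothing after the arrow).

  | aab => a
  | abbbaa => bbaa => aa
  | aaba => aa
  | babbbb => bbbb

ab->; ba->; bba->a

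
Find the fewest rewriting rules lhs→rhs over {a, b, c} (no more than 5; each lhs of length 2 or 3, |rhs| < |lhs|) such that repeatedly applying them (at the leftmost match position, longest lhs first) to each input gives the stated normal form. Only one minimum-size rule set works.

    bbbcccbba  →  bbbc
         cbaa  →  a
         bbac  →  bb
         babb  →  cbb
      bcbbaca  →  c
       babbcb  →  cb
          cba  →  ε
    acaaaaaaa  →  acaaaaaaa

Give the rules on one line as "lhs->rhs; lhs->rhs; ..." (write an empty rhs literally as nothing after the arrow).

ba->c; bcb->; cba->; cc->b

  | bbbcccbba => bbbbcbba => bbbba => bbbc
  | cbaa => a
  | bbac => bcc => bb
  | babb => cbb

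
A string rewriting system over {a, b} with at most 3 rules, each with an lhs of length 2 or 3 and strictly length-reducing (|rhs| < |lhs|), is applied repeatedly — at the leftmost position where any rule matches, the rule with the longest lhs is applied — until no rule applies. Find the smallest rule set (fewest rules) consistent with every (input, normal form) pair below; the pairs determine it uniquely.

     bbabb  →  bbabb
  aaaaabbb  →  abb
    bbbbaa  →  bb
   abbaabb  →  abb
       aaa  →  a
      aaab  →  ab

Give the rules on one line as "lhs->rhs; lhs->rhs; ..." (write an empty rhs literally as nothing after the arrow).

aa->; bbb->bb

  | bbabb
  | aaaaabbb => aaabbb => abbb => abb
  | bbbbaa => bbbaa => bbaa => bb
  | abbaabb => abbbb => abbb => abb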